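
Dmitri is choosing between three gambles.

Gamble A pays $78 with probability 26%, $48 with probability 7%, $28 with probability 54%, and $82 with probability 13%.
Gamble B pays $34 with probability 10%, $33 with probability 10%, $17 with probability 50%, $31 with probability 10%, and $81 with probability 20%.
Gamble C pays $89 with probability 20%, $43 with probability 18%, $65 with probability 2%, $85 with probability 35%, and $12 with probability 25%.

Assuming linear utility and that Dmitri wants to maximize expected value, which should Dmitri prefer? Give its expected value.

Gamble C ($59.59)

Gamble A = 0.26 × 78 + 0.07 × 48 + 0.54 × 28 + 0.13 × 82 = 20.28 + 3.36 + 15.12 + 10.66 = 49.42
Gamble B = 0.1 × 34 + 0.1 × 33 + 0.5 × 17 + 0.1 × 31 + 0.2 × 81 = 3.4 + 3.3 + 8.5 + 3.1 + 16.2 = 34.5
Gamble C = 0.2 × 89 + 0.18 × 43 + 0.02 × 65 + 0.35 × 85 + 0.25 × 12 = 17.8 + 7.74 + 1.3 + 29.75 + 3 = 59.59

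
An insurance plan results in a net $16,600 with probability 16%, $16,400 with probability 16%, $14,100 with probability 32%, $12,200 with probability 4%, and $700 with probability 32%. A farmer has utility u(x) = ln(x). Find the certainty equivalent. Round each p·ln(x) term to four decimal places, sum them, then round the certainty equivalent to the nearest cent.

E[u] = 0.16·ln(16600) + 0.16·ln(16400) + 0.32·ln(14100) + 0.04·ln(12200) + 0.32·ln(700) = 1.5547 + 1.5528 + 3.0573 + 0.3764 + 2.0963 = 8.6375
CE = e^8.6375 ≈ 5639.21

$5,639.21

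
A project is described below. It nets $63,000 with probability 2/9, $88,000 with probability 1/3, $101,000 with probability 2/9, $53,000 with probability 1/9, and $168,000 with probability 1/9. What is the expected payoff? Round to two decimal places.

$90,333.33

EV = 2/9 × 63000 + 1/3 × 88000 + 2/9 × 101000 + 1/9 × 53000 + 1/9 × 168000 = 14000 + 29333.3333 + 22444.4444 + 5888.8889 + 18666.6667 = 90333.3333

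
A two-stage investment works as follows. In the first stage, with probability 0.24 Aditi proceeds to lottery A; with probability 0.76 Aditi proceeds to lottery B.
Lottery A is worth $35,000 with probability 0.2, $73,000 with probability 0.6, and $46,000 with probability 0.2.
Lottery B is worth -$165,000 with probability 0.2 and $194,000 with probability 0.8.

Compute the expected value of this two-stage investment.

EV(A) = 0.2 × 35000 + 0.6 × 73000 + 0.2 × 46000 = 7000 + 43800 + 9200 = 60000
EV(B) = 0.2 × (-165000) + 0.8 × 194000 = -33000 + 155200 = 122200
Overall = 0.24 × 60000 + 0.76 × 122200 = 14400 + 92872 = 107272

$107,272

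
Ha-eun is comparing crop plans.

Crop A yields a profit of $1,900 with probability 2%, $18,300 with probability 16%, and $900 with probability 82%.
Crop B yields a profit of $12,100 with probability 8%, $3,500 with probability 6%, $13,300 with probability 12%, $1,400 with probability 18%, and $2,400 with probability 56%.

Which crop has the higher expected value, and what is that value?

Crop B ($4,370)

Crop A = 0.02 × 1900 + 0.16 × 18300 + 0.82 × 900 = 38 + 2928 + 738 = 3704
Crop B = 0.08 × 12100 + 0.06 × 3500 + 0.12 × 13300 + 0.18 × 1400 + 0.56 × 2400 = 968 + 210 + 1596 + 252 + 1344 = 4370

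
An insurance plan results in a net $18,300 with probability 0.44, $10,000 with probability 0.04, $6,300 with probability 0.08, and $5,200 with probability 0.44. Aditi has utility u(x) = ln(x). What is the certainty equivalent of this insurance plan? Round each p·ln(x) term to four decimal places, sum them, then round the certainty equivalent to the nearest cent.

E[u] = 0.44·ln(18300) + 0.04·ln(10000) + 0.08·ln(6300) + 0.44·ln(5200) = 4.3184 + 0.3684 + 0.6999 + 3.7648 = 9.1515
CE = e^9.1515 ≈ 9428.57

$9,428.57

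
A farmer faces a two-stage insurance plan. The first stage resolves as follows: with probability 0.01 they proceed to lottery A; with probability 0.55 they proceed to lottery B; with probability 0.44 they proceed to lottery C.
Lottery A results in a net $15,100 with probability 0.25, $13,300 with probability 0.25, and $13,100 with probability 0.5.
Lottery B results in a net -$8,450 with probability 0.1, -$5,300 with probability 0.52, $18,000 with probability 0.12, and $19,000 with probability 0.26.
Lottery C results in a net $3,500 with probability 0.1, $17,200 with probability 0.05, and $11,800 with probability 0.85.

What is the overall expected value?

EV(A) = 0.25 × 15100 + 0.25 × 13300 + 0.5 × 13100 = 3775 + 3325 + 6550 = 13650
EV(B) = 0.1 × (-8450) + 0.52 × (-5300) + 0.12 × 18000 + 0.26 × 19000 = -845 − 2756 + 2160 + 4940 = 3499
EV(C) = 0.1 × 3500 + 0.05 × 17200 + 0.85 × 11800 = 350 + 860 + 10030 = 11240
Overall = 0.01 × 13650 + 0.55 × 3499 + 0.44 × 11240 = 136.5 + 1924.45 + 4945.6 = 7006.55

$7,006.55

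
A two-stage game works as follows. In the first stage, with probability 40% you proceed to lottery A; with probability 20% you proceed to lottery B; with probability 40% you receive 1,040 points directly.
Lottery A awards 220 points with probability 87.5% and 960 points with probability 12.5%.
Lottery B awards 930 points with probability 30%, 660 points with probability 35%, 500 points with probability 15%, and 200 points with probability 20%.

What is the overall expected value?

EV(A) = 0.875 × 220 + 0.125 × 960 = 192.5 + 120 = 312.5
EV(B) = 0.3 × 930 + 0.35 × 660 + 0.15 × 500 + 0.2 × 200 = 279 + 231 + 75 + 40 = 625
Branch C: 1040 (certain)
Overall = 0.4 × 312.5 + 0.2 × 625 + 0.4 × 1040 = 125 + 125 + 416 = 666

666 points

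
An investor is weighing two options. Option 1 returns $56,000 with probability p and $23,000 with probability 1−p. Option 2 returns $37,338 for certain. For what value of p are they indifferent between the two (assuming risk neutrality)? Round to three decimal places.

p·56000 + (1−p)·23000 = 37338
33000p + 23000 = 37338
p = (37338 − 23000) / 33000

p = 0.434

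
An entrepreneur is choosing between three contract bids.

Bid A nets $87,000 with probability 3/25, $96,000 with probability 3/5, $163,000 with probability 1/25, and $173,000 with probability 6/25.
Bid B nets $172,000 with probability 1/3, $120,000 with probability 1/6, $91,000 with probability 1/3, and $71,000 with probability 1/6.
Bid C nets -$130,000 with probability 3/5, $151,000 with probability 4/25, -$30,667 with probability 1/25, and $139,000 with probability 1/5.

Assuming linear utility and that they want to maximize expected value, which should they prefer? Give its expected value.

Bid A = 3/25 × 87000 + 3/5 × 96000 + 1/25 × 163000 + 6/25 × 173000 = 10440 + 57600 + 6520 + 41520 = 116080
Bid B = 1/3 × 172000 + 1/6 × 120000 + 1/3 × 91000 + 1/6 × 71000 = 57333.3333 + 20000 + 30333.3333 + 11833.3333 = 119500
Bid C = 3/5 × (-130000) + 4/25 × 151000 + 1/25 × (-30667) + 1/5 × 139000 = -78000 + 24160 − 1226.68 + 27800 = -27266.68

Bid B ($119,500)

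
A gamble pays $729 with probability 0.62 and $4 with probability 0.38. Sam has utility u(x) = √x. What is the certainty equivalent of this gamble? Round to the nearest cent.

$306.25

E[u] = 0.62·√729 + 0.38·√4 = 0.62·27 + 0.38·2 = 17.5
CE = (17.5)² = 306.25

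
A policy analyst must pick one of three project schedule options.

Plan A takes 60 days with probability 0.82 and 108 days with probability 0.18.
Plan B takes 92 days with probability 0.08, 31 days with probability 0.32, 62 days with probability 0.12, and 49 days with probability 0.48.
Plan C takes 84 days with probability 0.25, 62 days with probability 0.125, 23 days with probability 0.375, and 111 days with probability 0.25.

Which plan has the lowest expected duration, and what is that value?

Plan B (48.24 days)

Plan A = 0.82 × 60 + 0.18 × 108 = 49.2 + 19.44 = 68.64
Plan B = 0.08 × 92 + 0.32 × 31 + 0.12 × 62 + 0.48 × 49 = 7.36 + 9.92 + 7.44 + 23.52 = 48.24
Plan C = 0.25 × 84 + 0.125 × 62 + 0.375 × 23 + 0.25 × 111 = 21 + 7.75 + 8.625 + 27.75 = 65.125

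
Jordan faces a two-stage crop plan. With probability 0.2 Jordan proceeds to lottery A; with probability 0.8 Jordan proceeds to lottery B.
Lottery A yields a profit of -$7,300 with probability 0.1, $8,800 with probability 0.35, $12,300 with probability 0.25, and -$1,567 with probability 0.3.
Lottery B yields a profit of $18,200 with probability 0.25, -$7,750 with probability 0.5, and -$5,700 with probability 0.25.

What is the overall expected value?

$390.98

EV(A) = 0.1 × (-7300) + 0.35 × 8800 + 0.25 × 12300 + 0.3 × (-1567) = -730 + 3080 + 3075 − 470.1 = 4954.9
EV(B) = 0.25 × 18200 + 0.5 × (-7750) + 0.25 × (-5700) = 4550 − 3875 − 1425 = -750
Overall = 0.2 × 4954.9 + 0.8 × (-750) = 990.98 − 600 = 390.98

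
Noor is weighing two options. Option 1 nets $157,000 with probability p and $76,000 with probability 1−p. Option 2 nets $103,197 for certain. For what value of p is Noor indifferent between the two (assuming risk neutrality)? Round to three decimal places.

p = 0.336

p·157000 + (1−p)·76000 = 103197
81000p + 76000 = 103197
p = (103197 − 76000) / 81000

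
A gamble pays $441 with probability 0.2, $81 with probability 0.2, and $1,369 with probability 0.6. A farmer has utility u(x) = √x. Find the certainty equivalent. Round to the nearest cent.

E[u] = 0.2·√441 + 0.2·√81 + 0.6·√1369 = 0.2·21 + 0.2·9 + 0.6·37 = 28.2
CE = (28.2)² = 795.24

$795.24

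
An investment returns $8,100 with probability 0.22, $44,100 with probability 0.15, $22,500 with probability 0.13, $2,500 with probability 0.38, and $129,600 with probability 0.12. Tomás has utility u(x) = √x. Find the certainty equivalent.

$17,689

E[u] = 0.22·√8100 + 0.15·√44100 + 0.13·√22500 + 0.38·√2500 + 0.12·√129600 = 0.22·90 + 0.15·210 + 0.13·150 + 0.38·50 + 0.12·360 = 133
CE = (133)² = 17689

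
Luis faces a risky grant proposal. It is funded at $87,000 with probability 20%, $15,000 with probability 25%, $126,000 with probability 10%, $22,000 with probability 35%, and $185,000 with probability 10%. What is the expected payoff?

$59,950

EV = 0.2 × 87000 + 0.25 × 15000 + 0.1 × 126000 + 0.35 × 22000 + 0.1 × 185000 = 17400 + 3750 + 12600 + 7700 + 18500 = 59950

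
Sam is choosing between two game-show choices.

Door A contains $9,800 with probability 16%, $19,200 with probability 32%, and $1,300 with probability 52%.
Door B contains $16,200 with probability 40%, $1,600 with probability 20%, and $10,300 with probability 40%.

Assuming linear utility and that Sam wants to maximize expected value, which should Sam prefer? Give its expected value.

Door B ($10,920)

Door A = 0.16 × 9800 + 0.32 × 19200 + 0.52 × 1300 = 1568 + 6144 + 676 = 8388
Door B = 0.4 × 16200 + 0.2 × 1600 + 0.4 × 10300 = 6480 + 320 + 4120 = 10920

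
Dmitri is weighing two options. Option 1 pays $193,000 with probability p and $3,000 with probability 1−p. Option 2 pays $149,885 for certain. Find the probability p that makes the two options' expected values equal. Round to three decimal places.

p·193000 + (1−p)·3000 = 149885
190000p + 3000 = 149885
p = (149885 − 3000) / 190000

p = 0.773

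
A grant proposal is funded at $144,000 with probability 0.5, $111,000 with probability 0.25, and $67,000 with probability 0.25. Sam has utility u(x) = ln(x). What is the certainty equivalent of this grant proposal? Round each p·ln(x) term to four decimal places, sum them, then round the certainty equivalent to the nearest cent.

$111,435.36

E[u] = 0.5·ln(144000) + 0.25·ln(111000) + 0.25·ln(67000) = 5.9388 + 2.9043 + 2.7781 = 11.6212
CE = e^11.6212 ≈ 111435.36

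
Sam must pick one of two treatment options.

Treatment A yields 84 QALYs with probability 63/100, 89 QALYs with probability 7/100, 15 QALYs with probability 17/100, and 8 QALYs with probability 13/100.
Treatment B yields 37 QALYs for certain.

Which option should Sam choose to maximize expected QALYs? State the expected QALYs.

Treatment A = 63/100 × 84 + 7/100 × 89 + 17/100 × 15 + 13/100 × 8 = 52.92 + 6.23 + 2.55 + 1.04 = 62.74
Treatment B: 37 (certain)

Treatment A (62.74 QALYs)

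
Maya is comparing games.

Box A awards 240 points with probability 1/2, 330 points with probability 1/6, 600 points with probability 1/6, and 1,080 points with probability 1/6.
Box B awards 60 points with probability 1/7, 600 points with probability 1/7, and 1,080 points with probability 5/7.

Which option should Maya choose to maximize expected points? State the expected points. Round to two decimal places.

Box B (865.71 points)

Box A = 1/2 × 240 + 1/6 × 330 + 1/6 × 600 + 1/6 × 1080 = 120 + 55 + 100 + 180 = 455
Box B = 1/7 × 60 + 1/7 × 600 + 5/7 × 1080 = 8.5714 + 85.7143 + 771.4286 = 865.7143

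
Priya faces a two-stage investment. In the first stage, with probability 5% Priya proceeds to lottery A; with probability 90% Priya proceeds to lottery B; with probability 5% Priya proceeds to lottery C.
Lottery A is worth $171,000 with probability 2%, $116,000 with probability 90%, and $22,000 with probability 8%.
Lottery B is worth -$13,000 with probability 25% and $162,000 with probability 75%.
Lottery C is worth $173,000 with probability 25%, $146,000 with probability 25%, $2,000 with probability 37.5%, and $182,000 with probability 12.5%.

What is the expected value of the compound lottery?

$117,066.50

EV(A) = 0.02 × 171000 + 0.9 × 116000 + 0.08 × 22000 = 3420 + 104400 + 1760 = 109580
EV(B) = 0.25 × (-13000) + 0.75 × 162000 = -3250 + 121500 = 118250
EV(C) = 0.25 × 173000 + 0.25 × 146000 + 0.375 × 2000 + 0.125 × 182000 = 43250 + 36500 + 750 + 22750 = 103250
Overall = 0.05 × 109580 + 0.9 × 118250 + 0.05 × 103250 = 5479 + 106425 + 5162.5 = 117066.5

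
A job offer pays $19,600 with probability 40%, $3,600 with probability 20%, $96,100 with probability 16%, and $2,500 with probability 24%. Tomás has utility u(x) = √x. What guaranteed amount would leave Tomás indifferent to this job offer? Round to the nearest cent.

E[u] = 0.4·√19600 + 0.2·√3600 + 0.16·√96100 + 0.24·√2500 = 0.4·140 + 0.2·60 + 0.16·310 + 0.24·50 = 129.6
CE = (129.6)² = 16796.16

$16,796.16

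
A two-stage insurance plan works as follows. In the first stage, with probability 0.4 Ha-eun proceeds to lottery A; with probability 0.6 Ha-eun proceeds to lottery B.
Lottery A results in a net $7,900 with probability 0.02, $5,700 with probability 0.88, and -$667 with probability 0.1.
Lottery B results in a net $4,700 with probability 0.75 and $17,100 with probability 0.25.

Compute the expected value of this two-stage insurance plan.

$6,722.92

EV(A) = 0.02 × 7900 + 0.88 × 5700 + 0.1 × (-667) = 158 + 5016 − 66.7 = 5107.3
EV(B) = 0.75 × 4700 + 0.25 × 17100 = 3525 + 4275 = 7800
Overall = 0.4 × 5107.3 + 0.6 × 7800 = 2042.92 + 4680 = 6722.92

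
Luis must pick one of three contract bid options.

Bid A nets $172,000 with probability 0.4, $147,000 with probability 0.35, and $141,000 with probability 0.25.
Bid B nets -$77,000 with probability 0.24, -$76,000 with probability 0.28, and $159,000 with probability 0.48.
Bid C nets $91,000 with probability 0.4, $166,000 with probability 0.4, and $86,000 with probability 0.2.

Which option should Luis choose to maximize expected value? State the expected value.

Bid A ($155,500)

Bid A = 0.4 × 172000 + 0.35 × 147000 + 0.25 × 141000 = 68800 + 51450 + 35250 = 155500
Bid B = 0.24 × (-77000) + 0.28 × (-76000) + 0.48 × 159000 = -18480 − 21280 + 76320 = 36560
Bid C = 0.4 × 91000 + 0.4 × 166000 + 0.2 × 86000 = 36400 + 66400 + 17200 = 120000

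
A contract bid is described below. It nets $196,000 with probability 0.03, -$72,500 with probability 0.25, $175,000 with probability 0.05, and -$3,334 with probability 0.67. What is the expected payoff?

-$5,728.78

EV = 0.03 × 196000 + 0.25 × (-72500) + 0.05 × 175000 + 0.67 × (-3334) = 5880 − 18125 + 8750 − 2233.78 = -5728.78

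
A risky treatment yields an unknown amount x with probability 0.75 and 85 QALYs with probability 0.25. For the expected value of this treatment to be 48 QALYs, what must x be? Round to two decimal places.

0.75·x + 0.25·85 = 48
0.75·x = 48 − 21.25 = 26.75
x = 26.75 / 0.75 = 35.6667

x = 35.67 QALYs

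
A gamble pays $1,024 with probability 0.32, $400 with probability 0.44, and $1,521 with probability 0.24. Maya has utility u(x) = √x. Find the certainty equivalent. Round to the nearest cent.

$806.56

E[u] = 0.32·√1024 + 0.44·√400 + 0.24·√1521 = 0.32·32 + 0.44·20 + 0.24·39 = 28.4
CE = (28.4)² = 806.56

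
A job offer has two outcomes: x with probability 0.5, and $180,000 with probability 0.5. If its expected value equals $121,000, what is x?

0.5·x + 0.5·180000 = 121000
0.5·x = 121000 − 90000 = 31000
x = 31000 / 0.5 = 62000

x = $62,000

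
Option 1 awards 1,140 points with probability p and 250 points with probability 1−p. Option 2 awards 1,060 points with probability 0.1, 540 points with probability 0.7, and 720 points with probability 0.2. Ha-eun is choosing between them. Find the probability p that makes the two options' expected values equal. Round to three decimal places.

EV(Option 2) = 0.1 × 1060 + 0.7 × 540 + 0.2 × 720 = 106 + 378 + 144 = 628
p·1140 + (1−p)·250 = 628
890p + 250 = 628
p = (628 − 250) / 890

p = 0.425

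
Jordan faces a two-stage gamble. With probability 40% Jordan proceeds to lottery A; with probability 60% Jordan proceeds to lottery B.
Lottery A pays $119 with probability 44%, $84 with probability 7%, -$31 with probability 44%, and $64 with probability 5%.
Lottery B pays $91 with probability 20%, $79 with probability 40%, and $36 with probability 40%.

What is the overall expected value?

$57.64

EV(A) = 0.44 × 119 + 0.07 × 84 + 0.44 × (-31) + 0.05 × 64 = 52.36 + 5.88 − 13.64 + 3.2 = 47.8
EV(B) = 0.2 × 91 + 0.4 × 79 + 0.4 × 36 = 18.2 + 31.6 + 14.4 = 64.2
Overall = 0.4 × 47.8 + 0.6 × 64.2 = 19.12 + 38.52 = 57.64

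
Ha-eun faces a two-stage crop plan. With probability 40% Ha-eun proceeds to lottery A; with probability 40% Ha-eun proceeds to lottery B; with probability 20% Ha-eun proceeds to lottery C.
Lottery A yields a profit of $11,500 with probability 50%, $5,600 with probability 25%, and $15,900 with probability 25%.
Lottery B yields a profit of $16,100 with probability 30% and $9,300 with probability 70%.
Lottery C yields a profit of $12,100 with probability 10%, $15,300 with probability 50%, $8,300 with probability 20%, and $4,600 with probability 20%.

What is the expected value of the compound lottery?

EV(A) = 0.5 × 11500 + 0.25 × 5600 + 0.25 × 15900 = 5750 + 1400 + 3975 = 11125
EV(B) = 0.3 × 16100 + 0.7 × 9300 = 4830 + 6510 = 11340
EV(C) = 0.1 × 12100 + 0.5 × 15300 + 0.2 × 8300 + 0.2 × 4600 = 1210 + 7650 + 1660 + 920 = 11440
Overall = 0.4 × 11125 + 0.4 × 11340 + 0.2 × 11440 = 4450 + 4536 + 2288 = 11274

$11,274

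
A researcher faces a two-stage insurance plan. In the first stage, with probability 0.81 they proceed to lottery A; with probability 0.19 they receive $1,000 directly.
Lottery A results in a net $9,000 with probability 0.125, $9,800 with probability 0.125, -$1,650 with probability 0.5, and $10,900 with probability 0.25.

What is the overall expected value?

EV(A) = 0.125 × 9000 + 0.125 × 9800 + 0.5 × (-1650) + 0.25 × 10900 = 1125 + 1225 − 825 + 2725 = 4250
Branch B: 1000 (certain)
Overall = 0.81 × 4250 + 0.19 × 1000 = 3442.5 + 190 = 3632.5

$3,632.50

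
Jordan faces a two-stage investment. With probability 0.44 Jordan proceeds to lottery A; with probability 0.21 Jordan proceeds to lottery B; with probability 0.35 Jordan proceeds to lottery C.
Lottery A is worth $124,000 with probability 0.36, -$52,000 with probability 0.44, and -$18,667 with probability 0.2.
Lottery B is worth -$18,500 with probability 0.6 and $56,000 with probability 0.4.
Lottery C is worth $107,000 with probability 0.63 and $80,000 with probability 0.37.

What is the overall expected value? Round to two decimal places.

EV(A) = 0.36 × 124000 + 0.44 × (-52000) + 0.2 × (-18667) = 44640 − 22880 − 3733.4 = 18026.6
EV(B) = 0.6 × (-18500) + 0.4 × 56000 = -11100 + 22400 = 11300
EV(C) = 0.63 × 107000 + 0.37 × 80000 = 67410 + 29600 = 97010
Overall = 0.44 × 18026.6 + 0.21 × 11300 + 0.35 × 97010 = 7931.704 + 2373 + 33953.5 = 44258.204

$44,258.20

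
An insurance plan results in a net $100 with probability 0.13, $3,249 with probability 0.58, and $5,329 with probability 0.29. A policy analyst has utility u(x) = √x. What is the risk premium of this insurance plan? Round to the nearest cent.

E[u] = 0.13·√100 + 0.58·√3249 + 0.29·√5329 = 0.13·10 + 0.58·57 + 0.29·73 = 55.53
CE = (55.53)² = 3083.5809
Risk premium = EV − CE = 3442.83 − 3083.5809 = 359.2491

$359.25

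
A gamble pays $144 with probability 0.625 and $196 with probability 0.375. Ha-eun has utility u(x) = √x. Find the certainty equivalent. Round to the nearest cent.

E[u] = 0.625·√144 + 0.375·√196 = 0.625·12 + 0.375·14 = 12.75
CE = (12.75)² = 162.5625

$162.56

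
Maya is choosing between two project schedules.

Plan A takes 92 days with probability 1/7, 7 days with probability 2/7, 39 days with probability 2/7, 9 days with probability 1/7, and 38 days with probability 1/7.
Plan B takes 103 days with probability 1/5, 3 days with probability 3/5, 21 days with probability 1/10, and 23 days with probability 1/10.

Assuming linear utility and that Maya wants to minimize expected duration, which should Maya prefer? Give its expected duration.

Plan A = 1/7 × 92 + 2/7 × 7 + 2/7 × 39 + 1/7 × 9 + 1/7 × 38 = 13.1429 + 2 + 11.1429 + 1.2857 + 5.4286 = 33
Plan B = 1/5 × 103 + 3/5 × 3 + 1/10 × 21 + 1/10 × 23 = 20.6 + 1.8 + 2.1 + 2.3 = 26.8

Plan B (26.8 days)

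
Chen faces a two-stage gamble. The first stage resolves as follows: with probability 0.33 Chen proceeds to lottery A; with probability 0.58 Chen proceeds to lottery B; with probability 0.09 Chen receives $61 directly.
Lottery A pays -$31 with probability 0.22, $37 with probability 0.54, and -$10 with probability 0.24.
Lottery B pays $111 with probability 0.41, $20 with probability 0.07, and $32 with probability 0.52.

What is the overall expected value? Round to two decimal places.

$45.90

EV(A) = 0.22 × (-31) + 0.54 × 37 + 0.24 × (-10) = -6.82 + 19.98 − 2.4 = 10.76
EV(B) = 0.41 × 111 + 0.07 × 20 + 0.52 × 32 = 45.51 + 1.4 + 16.64 = 63.55
Branch C: 61 (certain)
Overall = 0.33 × 10.76 + 0.58 × 63.55 + 0.09 × 61 = 3.5508 + 36.859 + 5.49 = 45.8998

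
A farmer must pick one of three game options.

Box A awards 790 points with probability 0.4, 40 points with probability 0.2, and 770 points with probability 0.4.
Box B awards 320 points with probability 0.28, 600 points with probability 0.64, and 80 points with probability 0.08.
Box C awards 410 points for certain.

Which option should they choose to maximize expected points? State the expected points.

Box A = 0.4 × 790 + 0.2 × 40 + 0.4 × 770 = 316 + 8 + 308 = 632
Box B = 0.28 × 320 + 0.64 × 600 + 0.08 × 80 = 89.6 + 384 + 6.4 = 480
Box C: 410 (certain)

Box A (632 points)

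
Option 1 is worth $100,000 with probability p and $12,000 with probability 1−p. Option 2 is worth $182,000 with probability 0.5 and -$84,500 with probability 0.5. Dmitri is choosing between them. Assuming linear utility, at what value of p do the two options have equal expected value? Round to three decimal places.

EV(Option 2) = 0.5 × 182000 + 0.5 × (-84500) = 91000 − 42250 = 48750
p·100000 + (1−p)·12000 = 48750
88000p + 12000 = 48750
p = (48750 − 12000) / 88000

p = 0.418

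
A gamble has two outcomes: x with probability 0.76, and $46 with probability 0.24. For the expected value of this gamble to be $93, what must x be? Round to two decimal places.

x = $107.84

0.76·x + 0.24·46 = 93
0.76·x = 93 − 11.04 = 81.96
x = 81.96 / 0.76 = 107.8421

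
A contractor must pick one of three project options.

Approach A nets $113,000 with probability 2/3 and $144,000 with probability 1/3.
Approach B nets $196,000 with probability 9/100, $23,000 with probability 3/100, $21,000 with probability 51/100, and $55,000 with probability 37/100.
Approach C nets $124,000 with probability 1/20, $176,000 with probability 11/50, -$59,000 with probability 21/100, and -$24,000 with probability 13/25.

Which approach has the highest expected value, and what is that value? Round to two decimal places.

Approach A ($123,333.33)

Approach A = 2/3 × 113000 + 1/3 × 144000 = 75333.3333 + 48000 = 123333.3333
Approach B = 9/100 × 196000 + 3/100 × 23000 + 51/100 × 21000 + 37/100 × 55000 = 17640 + 690 + 10710 + 20350 = 49390
Approach C = 1/20 × 124000 + 11/50 × 176000 + 21/100 × (-59000) + 13/25 × (-24000) = 6200 + 38720 − 12390 − 12480 = 20050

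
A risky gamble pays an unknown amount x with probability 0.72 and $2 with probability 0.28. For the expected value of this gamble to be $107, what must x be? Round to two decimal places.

0.72·x + 0.28·2 = 107
0.72·x = 107 − 0.56 = 106.44
x = 106.44 / 0.72 = 147.8333

x = $147.83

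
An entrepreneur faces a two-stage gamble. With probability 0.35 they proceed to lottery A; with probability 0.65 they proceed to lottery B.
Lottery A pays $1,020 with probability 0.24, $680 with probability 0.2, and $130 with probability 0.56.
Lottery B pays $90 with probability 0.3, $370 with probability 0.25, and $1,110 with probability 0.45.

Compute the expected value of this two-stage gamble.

EV(A) = 0.24 × 1020 + 0.2 × 680 + 0.56 × 130 = 244.8 + 136 + 72.8 = 453.6
EV(B) = 0.3 × 90 + 0.25 × 370 + 0.45 × 1110 = 27 + 92.5 + 499.5 = 619
Overall = 0.35 × 453.6 + 0.65 × 619 = 158.76 + 402.35 = 561.11

$561.11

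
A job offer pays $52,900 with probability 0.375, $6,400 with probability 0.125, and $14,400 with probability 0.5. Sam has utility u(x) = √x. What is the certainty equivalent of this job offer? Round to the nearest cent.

E[u] = 0.375·√52900 + 0.125·√6400 + 0.5·√14400 = 0.375·230 + 0.125·80 + 0.5·120 = 156.25
CE = (156.25)² = 24414.0625

$24,414.06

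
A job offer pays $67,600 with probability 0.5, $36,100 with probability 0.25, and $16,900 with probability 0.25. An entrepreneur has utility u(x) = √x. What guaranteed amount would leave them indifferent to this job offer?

E[u] = 0.5·√67600 + 0.25·√36100 + 0.25·√16900 = 0.5·260 + 0.25·190 + 0.25·130 = 210
CE = (210)² = 44100

$44,100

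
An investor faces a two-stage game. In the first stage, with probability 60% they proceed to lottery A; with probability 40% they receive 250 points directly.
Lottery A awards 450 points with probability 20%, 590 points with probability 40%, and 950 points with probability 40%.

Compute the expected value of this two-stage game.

EV(A) = 0.2 × 450 + 0.4 × 590 + 0.4 × 950 = 90 + 236 + 380 = 706
Branch B: 250 (certain)
Overall = 0.6 × 706 + 0.4 × 250 = 423.6 + 100 = 523.6

523.6 points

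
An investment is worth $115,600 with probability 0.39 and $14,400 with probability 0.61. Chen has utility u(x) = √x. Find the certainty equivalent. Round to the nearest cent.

E[u] = 0.39·√115600 + 0.61·√14400 = 0.39·340 + 0.61·120 = 205.8
CE = (205.8)² = 42353.64

$42,353.64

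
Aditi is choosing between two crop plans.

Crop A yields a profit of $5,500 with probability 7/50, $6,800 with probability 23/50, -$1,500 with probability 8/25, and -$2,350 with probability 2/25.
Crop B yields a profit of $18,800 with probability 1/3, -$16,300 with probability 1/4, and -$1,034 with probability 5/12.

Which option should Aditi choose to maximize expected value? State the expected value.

Crop A ($3,230)

Crop A = 7/50 × 5500 + 23/50 × 6800 + 8/25 × (-1500) + 2/25 × (-2350) = 770 + 3128 − 480 − 188 = 3230
Crop B = 1/3 × 18800 + 1/4 × (-16300) + 5/12 × (-1034) = 6266.6667 − 4075 − 430.8333 = 1760.8333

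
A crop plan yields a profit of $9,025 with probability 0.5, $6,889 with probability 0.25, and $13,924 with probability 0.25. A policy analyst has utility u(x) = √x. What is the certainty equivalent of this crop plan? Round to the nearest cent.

E[u] = 0.5·√9025 + 0.25·√6889 + 0.25·√13924 = 0.5·95 + 0.25·83 + 0.25·118 = 97.75
CE = (97.75)² = 9555.0625

$9,555.06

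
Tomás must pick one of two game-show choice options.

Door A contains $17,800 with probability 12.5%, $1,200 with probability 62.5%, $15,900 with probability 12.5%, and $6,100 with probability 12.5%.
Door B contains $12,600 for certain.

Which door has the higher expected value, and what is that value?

Door A = 0.125 × 17800 + 0.625 × 1200 + 0.125 × 15900 + 0.125 × 6100 = 2225 + 750 + 1987.5 + 762.5 = 5725
Door B: 12600 (certain)

Door B ($12,600)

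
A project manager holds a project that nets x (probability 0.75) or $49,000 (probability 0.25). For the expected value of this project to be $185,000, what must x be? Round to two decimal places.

0.75·x + 0.25·49000 = 185000
0.75·x = 185000 − 12250 = 172750
x = 172750 / 0.75 = 230333.3333

x = $230,333.33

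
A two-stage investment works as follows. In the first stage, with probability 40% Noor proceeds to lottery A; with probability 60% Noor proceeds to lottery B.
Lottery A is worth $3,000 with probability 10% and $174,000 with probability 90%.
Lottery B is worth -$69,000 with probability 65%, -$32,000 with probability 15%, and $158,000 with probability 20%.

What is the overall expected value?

$51,930

EV(A) = 0.1 × 3000 + 0.9 × 174000 = 300 + 156600 = 156900
EV(B) = 0.65 × (-69000) + 0.15 × (-32000) + 0.2 × 158000 = -44850 − 4800 + 31600 = -18050
Overall = 0.4 × 156900 + 0.6 × (-18050) = 62760 − 10830 = 51930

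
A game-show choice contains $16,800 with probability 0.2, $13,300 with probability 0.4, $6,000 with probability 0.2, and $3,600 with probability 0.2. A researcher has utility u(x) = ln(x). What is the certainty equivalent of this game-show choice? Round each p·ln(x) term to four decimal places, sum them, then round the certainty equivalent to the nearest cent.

$9,150.83

E[u] = 0.2·ln(16800) + 0.4·ln(13300) + 0.2·ln(6000) + 0.2·ln(3600) = 1.9458 + 3.7982 + 1.7399 + 1.6377 = 9.1216
CE = e^9.1216 ≈ 9150.83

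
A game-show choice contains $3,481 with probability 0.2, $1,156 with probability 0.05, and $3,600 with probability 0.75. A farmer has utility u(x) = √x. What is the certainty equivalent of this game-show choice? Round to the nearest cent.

$3,422.25

E[u] = 0.2·√3481 + 0.05·√1156 + 0.75·√3600 = 0.2·59 + 0.05·34 + 0.75·60 = 58.5
CE = (58.5)² = 3422.25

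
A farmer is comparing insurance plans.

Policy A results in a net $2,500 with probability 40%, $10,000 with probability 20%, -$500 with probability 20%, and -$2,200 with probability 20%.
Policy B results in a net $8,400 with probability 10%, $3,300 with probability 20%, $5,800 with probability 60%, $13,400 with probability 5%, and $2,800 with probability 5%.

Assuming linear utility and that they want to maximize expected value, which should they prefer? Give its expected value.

Policy B ($5,790)

Policy A = 0.4 × 2500 + 0.2 × 10000 + 0.2 × (-500) + 0.2 × (-2200) = 1000 + 2000 − 100 − 440 = 2460
Policy B = 0.1 × 8400 + 0.2 × 3300 + 0.6 × 5800 + 0.05 × 13400 + 0.05 × 2800 = 840 + 660 + 3480 + 670 + 140 = 5790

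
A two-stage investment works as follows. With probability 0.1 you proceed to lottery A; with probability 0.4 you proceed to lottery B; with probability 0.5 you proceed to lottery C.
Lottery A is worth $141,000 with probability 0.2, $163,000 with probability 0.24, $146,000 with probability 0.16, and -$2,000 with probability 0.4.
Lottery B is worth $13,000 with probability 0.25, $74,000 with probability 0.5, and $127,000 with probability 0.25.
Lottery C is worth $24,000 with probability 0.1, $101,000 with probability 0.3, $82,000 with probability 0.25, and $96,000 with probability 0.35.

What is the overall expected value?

$81,188

EV(A) = 0.2 × 141000 + 0.24 × 163000 + 0.16 × 146000 + 0.4 × (-2000) = 28200 + 39120 + 23360 − 800 = 89880
EV(B) = 0.25 × 13000 + 0.5 × 74000 + 0.25 × 127000 = 3250 + 37000 + 31750 = 72000
EV(C) = 0.1 × 24000 + 0.3 × 101000 + 0.25 × 82000 + 0.35 × 96000 = 2400 + 30300 + 20500 + 33600 = 86800
Overall = 0.1 × 89880 + 0.4 × 72000 + 0.5 × 86800 = 8988 + 28800 + 43400 = 81188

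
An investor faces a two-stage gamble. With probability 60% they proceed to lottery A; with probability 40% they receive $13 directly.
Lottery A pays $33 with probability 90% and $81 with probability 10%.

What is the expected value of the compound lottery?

$27.88

EV(A) = 0.9 × 33 + 0.1 × 81 = 29.7 + 8.1 = 37.8
Branch B: 13 (certain)
Overall = 0.6 × 37.8 + 0.4 × 13 = 22.68 + 5.2 = 27.88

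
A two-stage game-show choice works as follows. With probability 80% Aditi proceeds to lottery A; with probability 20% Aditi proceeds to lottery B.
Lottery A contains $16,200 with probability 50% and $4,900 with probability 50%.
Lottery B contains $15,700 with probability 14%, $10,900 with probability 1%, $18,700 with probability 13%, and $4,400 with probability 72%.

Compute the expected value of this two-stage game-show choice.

EV(A) = 0.5 × 16200 + 0.5 × 4900 = 8100 + 2450 = 10550
EV(B) = 0.14 × 15700 + 0.01 × 10900 + 0.13 × 18700 + 0.72 × 4400 = 2198 + 109 + 2431 + 3168 = 7906
Overall = 0.8 × 10550 + 0.2 × 7906 = 8440 + 1581.2 = 10021.2

$10,021.20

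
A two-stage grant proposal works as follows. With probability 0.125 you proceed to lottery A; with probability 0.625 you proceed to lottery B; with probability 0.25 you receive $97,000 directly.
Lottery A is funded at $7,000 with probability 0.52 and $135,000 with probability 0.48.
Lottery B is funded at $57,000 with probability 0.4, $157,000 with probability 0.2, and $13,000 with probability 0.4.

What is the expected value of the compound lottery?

EV(A) = 0.52 × 7000 + 0.48 × 135000 = 3640 + 64800 = 68440
EV(B) = 0.4 × 57000 + 0.2 × 157000 + 0.4 × 13000 = 22800 + 31400 + 5200 = 59400
Branch C: 97000 (certain)
Overall = 0.125 × 68440 + 0.625 × 59400 + 0.25 × 97000 = 8555 + 37125 + 24250 = 69930

$69,930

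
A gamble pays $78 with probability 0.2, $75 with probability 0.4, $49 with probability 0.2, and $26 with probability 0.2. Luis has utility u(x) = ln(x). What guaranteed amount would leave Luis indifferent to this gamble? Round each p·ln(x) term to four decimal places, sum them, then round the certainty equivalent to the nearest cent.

$56.17

E[u] = 0.2·ln(78) + 0.4·ln(75) + 0.2·ln(49) + 0.2·ln(26) = 0.8713 + 1.7270 + 0.7784 + 0.6516 = 4.0283
CE = e^4.0283 ≈ 56.17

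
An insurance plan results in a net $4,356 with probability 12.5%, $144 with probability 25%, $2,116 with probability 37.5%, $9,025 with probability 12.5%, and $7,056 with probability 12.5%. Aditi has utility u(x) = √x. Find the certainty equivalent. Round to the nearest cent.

$2,588.27

E[u] = 0.125·√4356 + 0.25·√144 + 0.375·√2116 + 0.125·√9025 + 0.125·√7056 = 0.125·66 + 0.25·12 + 0.375·46 + 0.125·95 + 0.125·84 = 50.875
CE = (50.875)² = 2588.265625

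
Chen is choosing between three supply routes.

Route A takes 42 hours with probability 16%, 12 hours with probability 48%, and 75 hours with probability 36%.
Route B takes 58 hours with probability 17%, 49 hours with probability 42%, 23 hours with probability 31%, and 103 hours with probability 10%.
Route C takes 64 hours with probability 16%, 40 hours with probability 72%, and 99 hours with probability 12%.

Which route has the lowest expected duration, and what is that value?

Route A (39.48 hours)

Route A = 0.16 × 42 + 0.48 × 12 + 0.36 × 75 = 6.72 + 5.76 + 27 = 39.48
Route B = 0.17 × 58 + 0.42 × 49 + 0.31 × 23 + 0.1 × 103 = 9.86 + 20.58 + 7.13 + 10.3 = 47.87
Route C = 0.16 × 64 + 0.72 × 40 + 0.12 × 99 = 10.24 + 28.8 + 11.88 = 50.92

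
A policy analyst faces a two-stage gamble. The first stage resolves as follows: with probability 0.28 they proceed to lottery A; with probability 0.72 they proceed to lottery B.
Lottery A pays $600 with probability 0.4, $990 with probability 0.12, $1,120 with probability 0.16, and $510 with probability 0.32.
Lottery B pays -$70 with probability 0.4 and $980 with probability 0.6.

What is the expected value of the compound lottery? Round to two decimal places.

$599.54

EV(A) = 0.4 × 600 + 0.12 × 990 + 0.16 × 1120 + 0.32 × 510 = 240 + 118.8 + 179.2 + 163.2 = 701.2
EV(B) = 0.4 × (-70) + 0.6 × 980 = -28 + 588 = 560
Overall = 0.28 × 701.2 + 0.72 × 560 = 196.336 + 403.2 = 599.536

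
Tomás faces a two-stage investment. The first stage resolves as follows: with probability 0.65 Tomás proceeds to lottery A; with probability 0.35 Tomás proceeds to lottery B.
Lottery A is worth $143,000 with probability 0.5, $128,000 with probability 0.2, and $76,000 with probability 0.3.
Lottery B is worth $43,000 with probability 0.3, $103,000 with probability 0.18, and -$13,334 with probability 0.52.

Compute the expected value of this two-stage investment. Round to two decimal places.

EV(A) = 0.5 × 143000 + 0.2 × 128000 + 0.3 × 76000 = 71500 + 25600 + 22800 = 119900
EV(B) = 0.3 × 43000 + 0.18 × 103000 + 0.52 × (-13334) = 12900 + 18540 − 6933.68 = 24506.32
Overall = 0.65 × 119900 + 0.35 × 24506.32 = 77935 + 8577.212 = 86512.212

$86,512.21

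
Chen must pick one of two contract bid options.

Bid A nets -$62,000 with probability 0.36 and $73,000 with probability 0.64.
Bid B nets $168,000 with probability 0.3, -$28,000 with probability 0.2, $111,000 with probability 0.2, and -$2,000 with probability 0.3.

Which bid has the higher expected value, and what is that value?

Bid A = 0.36 × (-62000) + 0.64 × 73000 = -22320 + 46720 = 24400
Bid B = 0.3 × 168000 + 0.2 × (-28000) + 0.2 × 111000 + 0.3 × (-2000) = 50400 − 5600 + 22200 − 600 = 66400

Bid B ($66,400)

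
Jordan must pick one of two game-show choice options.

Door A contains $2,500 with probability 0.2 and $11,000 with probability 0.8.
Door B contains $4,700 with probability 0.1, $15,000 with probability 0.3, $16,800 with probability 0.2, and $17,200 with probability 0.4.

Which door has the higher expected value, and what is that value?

Door B ($15,210)

Door A = 0.2 × 2500 + 0.8 × 11000 = 500 + 8800 = 9300
Door B = 0.1 × 4700 + 0.3 × 15000 + 0.2 × 16800 + 0.4 × 17200 = 470 + 4500 + 3360 + 6880 = 15210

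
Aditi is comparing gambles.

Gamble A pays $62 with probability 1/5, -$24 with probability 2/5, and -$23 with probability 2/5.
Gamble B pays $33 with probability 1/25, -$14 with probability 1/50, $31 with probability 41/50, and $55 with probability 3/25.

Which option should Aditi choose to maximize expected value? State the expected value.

Gamble A = 1/5 × 62 + 2/5 × (-24) + 2/5 × (-23) = 12.4 − 9.6 − 9.2 = -6.4
Gamble B = 1/25 × 33 + 1/50 × (-14) + 41/50 × 31 + 3/25 × 55 = 1.32 − 0.28 + 25.42 + 6.6 = 33.06

Gamble B ($33.06)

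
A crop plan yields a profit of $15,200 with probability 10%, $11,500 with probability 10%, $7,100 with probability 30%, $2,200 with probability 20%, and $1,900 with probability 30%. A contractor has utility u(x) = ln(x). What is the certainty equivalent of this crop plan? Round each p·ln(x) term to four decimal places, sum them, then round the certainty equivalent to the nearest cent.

$4,282.96

E[u] = 0.1·ln(15200) + 0.1·ln(11500) + 0.3·ln(7100) + 0.2·ln(2200) + 0.3·ln(1900) = 0.9629 + 0.9350 + 2.6604 + 1.5392 + 2.2649 = 8.3624
CE = e^8.3624 ≈ 4282.96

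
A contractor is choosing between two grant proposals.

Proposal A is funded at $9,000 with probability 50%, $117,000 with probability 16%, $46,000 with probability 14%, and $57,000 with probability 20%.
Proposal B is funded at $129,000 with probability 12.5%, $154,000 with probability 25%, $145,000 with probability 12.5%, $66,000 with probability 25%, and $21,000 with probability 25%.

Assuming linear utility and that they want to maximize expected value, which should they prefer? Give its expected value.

Proposal A = 0.5 × 9000 + 0.16 × 117000 + 0.14 × 46000 + 0.2 × 57000 = 4500 + 18720 + 6440 + 11400 = 41060
Proposal B = 0.125 × 129000 + 0.25 × 154000 + 0.125 × 145000 + 0.25 × 66000 + 0.25 × 21000 = 16125 + 38500 + 18125 + 16500 + 5250 = 94500

Proposal B ($94,500)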